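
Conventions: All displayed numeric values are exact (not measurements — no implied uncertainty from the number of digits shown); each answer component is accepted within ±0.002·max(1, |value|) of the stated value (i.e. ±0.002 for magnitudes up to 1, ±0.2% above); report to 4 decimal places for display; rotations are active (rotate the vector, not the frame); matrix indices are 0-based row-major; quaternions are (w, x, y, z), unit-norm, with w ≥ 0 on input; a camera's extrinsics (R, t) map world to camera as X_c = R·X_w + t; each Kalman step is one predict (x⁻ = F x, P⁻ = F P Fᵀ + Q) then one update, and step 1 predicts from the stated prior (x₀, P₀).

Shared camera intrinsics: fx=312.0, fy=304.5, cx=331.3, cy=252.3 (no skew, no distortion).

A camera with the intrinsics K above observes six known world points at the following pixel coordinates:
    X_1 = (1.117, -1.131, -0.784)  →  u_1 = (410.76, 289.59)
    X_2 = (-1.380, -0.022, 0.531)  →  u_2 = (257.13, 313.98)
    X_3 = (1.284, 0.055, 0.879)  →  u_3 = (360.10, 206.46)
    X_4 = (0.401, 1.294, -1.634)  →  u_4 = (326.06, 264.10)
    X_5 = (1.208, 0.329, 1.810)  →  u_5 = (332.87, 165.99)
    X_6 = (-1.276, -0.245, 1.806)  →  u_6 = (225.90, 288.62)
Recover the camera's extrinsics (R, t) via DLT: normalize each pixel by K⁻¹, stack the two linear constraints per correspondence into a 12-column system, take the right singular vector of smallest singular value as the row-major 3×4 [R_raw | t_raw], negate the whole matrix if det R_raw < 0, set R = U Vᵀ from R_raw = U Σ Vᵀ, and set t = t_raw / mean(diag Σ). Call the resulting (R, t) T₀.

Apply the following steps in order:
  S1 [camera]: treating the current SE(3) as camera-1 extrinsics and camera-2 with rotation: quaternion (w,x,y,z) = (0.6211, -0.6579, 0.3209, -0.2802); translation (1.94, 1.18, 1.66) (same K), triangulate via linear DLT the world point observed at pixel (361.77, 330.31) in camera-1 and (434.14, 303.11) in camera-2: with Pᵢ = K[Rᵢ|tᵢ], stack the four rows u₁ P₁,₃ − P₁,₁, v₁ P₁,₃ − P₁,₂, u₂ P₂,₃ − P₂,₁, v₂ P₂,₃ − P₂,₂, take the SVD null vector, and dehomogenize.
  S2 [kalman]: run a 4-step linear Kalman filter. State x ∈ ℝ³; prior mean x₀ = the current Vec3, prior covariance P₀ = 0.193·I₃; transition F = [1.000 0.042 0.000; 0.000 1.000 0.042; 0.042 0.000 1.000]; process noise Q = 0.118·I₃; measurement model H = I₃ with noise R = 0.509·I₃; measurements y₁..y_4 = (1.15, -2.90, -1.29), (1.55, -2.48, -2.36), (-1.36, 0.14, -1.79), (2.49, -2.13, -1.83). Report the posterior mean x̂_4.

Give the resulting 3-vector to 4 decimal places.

source (pnp_recover): camera pose = R=[0.7425 -0.6015 -0.2949; -0.6545 -0.5577 -0.5105; 0.1426 0.5720 -0.8077], t=(-0.1399, 0.4699, 6.1397)
after S1 (triangulate): (-0.1437, -0.8321, -1.3759)
after S2 (kf_track): (0.8428, -1.6034, -1.7506)

result = (0.8428, -1.6034, -1.7506)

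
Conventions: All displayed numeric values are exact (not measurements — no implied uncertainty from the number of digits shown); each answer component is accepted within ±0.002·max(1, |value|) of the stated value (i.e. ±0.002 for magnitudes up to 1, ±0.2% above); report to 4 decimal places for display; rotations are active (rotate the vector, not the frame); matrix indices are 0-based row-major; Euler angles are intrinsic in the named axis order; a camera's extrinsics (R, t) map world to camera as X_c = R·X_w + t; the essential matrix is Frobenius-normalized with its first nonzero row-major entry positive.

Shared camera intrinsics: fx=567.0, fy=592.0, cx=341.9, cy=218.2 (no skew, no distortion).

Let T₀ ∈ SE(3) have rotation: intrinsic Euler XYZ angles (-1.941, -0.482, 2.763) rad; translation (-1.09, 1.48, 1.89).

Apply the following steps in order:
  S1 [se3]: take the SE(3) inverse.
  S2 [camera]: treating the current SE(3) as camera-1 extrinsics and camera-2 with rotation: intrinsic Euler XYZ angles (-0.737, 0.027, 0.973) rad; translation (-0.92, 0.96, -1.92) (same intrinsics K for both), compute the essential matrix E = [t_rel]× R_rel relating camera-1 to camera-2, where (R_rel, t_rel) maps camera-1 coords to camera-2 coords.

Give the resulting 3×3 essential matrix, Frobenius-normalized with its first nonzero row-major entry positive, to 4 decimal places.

after S1 (invert_se3): R=[-0.8233 -0.5353 -0.1887; -0.3275 0.1765 0.9282; -0.4636 0.8260 -0.3206], t=(0.2515, -2.3725, -1.1219)
after S2 (essential): [0.1561 0.4036 -0.1336; 0.2850 0.4661 -0.0646; 0.4750 -0.1375 0.4977]

matrix = [0.1561 0.4036 -0.1336; 0.2850 0.4661 -0.0646; 0.4750 -0.1375 0.4977]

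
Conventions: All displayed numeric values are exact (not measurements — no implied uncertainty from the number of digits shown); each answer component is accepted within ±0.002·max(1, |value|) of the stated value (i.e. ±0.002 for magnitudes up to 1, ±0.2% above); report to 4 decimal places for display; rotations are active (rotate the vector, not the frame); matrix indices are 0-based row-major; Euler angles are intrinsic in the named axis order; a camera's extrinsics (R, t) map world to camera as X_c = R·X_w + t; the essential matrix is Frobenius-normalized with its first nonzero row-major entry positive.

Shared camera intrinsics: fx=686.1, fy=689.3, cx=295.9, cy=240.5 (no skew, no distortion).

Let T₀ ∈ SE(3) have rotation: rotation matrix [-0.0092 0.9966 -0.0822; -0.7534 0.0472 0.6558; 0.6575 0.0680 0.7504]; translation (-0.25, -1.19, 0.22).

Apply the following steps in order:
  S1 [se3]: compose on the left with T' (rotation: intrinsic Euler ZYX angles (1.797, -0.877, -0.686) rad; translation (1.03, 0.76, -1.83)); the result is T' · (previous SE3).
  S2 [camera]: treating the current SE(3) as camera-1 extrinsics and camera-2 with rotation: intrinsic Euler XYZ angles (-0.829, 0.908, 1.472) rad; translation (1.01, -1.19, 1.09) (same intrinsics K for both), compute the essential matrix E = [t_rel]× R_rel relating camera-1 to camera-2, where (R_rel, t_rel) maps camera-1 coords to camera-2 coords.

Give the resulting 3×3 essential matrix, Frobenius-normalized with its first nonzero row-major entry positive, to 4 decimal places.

matrix = [0.0499 0.2615 -0.5287; -0.0312 -0.6536 -0.1824; -0.0236 0.0488 0.4305]

after S1 (compose_se3): R=[0.3336 -0.2165 -0.9175; -0.7071 0.5862 -0.3955; 0.6234 0.7807 0.0424], t=(1.9867, 0.0871, -1.4313)
after S2 (essential): [0.0499 0.2615 -0.5287; -0.0312 -0.6536 -0.1824; -0.0236 0.0488 0.4305]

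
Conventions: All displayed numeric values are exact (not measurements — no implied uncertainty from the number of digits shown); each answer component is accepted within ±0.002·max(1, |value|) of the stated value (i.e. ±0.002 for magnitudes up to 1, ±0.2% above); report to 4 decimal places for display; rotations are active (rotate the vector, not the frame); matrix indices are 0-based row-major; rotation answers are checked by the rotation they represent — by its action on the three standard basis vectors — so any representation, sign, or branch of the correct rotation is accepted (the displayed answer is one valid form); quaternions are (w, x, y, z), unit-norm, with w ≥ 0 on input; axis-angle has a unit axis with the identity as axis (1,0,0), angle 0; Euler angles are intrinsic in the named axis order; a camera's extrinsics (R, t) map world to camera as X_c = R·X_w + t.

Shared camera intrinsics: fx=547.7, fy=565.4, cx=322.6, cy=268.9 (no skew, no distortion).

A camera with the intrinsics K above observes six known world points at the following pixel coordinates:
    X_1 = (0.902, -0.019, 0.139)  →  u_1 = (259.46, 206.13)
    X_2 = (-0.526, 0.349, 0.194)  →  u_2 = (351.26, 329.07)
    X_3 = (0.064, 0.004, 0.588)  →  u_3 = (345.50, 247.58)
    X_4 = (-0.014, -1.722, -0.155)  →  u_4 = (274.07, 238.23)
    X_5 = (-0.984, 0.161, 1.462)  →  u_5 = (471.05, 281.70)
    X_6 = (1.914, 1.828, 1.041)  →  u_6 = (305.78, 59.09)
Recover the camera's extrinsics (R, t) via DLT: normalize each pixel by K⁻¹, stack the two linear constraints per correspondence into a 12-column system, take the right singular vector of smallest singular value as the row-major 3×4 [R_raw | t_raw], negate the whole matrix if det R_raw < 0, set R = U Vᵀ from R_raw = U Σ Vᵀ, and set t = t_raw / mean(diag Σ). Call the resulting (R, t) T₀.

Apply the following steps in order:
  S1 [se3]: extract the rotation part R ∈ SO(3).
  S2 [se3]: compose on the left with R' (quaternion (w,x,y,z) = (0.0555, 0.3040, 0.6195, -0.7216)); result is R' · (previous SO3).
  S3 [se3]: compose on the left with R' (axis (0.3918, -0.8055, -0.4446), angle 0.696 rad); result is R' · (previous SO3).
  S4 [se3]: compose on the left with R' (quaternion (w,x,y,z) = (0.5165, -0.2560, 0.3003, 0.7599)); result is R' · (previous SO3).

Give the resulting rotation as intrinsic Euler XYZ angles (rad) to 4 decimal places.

source (pnp_recover): camera pose = R=[-0.5433 0.1704 0.8221; -0.7335 0.3799 -0.5635; -0.4083 -0.9092 -0.0814], t=(-0.2200, 0.1699, 5.5586)
after S1 (rot_of_se3): [-0.5433 0.1704 0.8221; -0.7335 0.3799 -0.5635; -0.4083 -0.9092 -0.0814]
after S2 (compose_so3): [0.2556 0.3721 -0.8923; 0.3837 0.8081 0.4468; 0.8874 -0.4566 0.0638]
after S3 (compose_so3): [-0.2078 0.7242 -0.6576; 0.1118 0.6854 0.7195; 0.9718 0.0760 -0.2234]
after S4 (compose_so3): [-0.1119 -0.8923 -0.4373; 0.5374 0.3159 -0.7819; 0.8359 -0.3225 0.4442]

rotation (euler_xyz) = (1.0542, -0.4526, 1.6955)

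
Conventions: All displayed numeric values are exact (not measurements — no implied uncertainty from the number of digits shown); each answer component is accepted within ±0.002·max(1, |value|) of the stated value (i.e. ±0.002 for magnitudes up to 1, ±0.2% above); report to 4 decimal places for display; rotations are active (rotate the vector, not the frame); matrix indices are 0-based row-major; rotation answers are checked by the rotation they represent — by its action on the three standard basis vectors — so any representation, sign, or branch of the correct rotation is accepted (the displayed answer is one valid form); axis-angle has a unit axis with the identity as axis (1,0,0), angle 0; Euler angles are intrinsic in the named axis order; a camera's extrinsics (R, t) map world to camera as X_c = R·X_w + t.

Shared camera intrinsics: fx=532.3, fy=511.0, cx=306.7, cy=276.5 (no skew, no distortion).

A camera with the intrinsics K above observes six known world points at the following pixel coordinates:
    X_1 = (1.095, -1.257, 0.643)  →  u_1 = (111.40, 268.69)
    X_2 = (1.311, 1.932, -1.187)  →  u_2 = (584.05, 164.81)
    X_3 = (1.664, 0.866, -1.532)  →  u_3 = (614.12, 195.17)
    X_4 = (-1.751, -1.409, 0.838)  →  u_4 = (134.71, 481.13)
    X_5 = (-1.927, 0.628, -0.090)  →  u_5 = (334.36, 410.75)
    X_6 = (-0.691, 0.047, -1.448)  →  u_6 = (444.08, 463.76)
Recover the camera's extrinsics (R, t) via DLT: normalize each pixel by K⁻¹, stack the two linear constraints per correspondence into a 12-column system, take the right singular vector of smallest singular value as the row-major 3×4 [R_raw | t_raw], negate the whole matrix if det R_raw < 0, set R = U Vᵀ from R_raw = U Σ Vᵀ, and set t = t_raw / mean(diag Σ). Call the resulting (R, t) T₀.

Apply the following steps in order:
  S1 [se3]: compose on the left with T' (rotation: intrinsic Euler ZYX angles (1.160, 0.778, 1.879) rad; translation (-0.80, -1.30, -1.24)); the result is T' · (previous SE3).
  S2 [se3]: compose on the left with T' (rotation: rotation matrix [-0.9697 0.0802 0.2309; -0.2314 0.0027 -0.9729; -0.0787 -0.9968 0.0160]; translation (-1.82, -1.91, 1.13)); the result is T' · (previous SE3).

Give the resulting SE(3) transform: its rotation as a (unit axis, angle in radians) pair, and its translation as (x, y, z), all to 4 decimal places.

source (pnp_recover): camera pose = R=[0.0779 0.6149 -0.7848; -0.7411 -0.4908 -0.4581; -0.6668 0.6173 0.4175], t=(0.0100, 0.4400, 4.4600)
after S1 (compose_se3): R=[-0.9078 0.3941 -0.1438; 0.0701 -0.1953 -0.9782; -0.4136 -0.8981 0.1497], t=(2.9598, -3.6447, -1.9121)
after S2 (compose_se3): R=[0.7904 -0.6052 0.0955; 0.6126 0.7820 -0.1150; -0.0051 0.1493 0.9888], t=(-5.4239, -0.7445, 4.4996)

rotation (axis_angle) = ((0.2114, 0.0804, 0.9741), 0.6753), translation = (-5.4239, -0.7445, 4.4996)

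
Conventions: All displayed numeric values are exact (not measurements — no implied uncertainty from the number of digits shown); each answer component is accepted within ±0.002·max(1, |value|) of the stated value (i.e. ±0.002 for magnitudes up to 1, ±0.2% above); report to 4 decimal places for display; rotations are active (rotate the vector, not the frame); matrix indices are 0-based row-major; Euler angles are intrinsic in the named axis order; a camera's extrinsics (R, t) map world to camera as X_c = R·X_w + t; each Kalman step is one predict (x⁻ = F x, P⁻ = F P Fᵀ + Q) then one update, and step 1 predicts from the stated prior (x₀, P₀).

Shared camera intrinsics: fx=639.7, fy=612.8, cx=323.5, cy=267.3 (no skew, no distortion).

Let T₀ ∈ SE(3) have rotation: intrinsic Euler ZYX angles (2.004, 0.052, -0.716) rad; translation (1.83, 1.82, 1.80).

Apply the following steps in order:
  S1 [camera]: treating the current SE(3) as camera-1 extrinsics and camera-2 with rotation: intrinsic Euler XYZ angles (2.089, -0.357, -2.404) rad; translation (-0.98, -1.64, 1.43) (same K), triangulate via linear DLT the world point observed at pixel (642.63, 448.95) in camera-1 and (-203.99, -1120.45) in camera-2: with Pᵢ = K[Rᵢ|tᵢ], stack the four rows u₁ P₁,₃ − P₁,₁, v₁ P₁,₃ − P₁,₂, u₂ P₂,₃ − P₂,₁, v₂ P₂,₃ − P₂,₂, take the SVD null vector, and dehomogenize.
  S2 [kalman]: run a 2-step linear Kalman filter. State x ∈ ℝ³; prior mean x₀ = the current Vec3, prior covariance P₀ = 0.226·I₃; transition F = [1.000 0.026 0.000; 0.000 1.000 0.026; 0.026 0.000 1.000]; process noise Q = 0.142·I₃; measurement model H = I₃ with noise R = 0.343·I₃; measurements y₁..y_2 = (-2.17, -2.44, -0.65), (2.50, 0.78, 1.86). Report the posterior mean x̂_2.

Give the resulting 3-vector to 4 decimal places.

after S1 (triangulate): (-0.7651, -0.4018, 1.3875)
after S2 (kf_track): (0.4206, -0.3454, 1.0662)

result = (0.4206, -0.3454, 1.0662)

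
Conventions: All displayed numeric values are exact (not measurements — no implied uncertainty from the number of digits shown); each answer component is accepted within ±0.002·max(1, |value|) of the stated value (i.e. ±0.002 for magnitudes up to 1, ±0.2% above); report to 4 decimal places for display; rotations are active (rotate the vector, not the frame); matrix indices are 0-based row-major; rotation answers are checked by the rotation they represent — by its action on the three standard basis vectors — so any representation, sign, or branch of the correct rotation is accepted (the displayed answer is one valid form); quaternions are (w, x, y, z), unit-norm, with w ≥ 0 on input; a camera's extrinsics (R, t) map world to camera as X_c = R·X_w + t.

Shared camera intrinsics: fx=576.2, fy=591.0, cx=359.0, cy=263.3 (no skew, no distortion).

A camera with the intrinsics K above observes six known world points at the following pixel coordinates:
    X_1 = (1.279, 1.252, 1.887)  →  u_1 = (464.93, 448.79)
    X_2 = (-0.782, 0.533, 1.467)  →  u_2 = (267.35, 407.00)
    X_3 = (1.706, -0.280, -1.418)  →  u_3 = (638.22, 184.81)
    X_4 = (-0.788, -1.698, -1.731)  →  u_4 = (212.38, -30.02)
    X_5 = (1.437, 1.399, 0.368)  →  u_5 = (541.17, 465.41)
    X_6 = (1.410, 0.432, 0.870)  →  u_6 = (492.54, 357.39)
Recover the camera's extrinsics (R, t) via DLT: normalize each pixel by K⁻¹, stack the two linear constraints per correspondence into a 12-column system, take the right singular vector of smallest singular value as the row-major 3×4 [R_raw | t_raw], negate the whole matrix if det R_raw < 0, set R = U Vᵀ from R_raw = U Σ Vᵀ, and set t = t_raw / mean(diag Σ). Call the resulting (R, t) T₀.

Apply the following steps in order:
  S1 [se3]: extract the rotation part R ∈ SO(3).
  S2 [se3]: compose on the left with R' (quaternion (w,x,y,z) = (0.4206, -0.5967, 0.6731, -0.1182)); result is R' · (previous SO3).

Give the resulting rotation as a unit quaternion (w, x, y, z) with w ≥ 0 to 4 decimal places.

rotation (quat) = (0.3720, -0.7014, 0.6080, -0.0032)

source (pnp_recover): camera pose = R=[0.9797 0.1528 -0.1300; -0.1096 0.9504 0.2911; 0.1681 -0.2709 0.9478], t=(-0.0400, 0.3800, 4.6397)
after S1 (rot_of_se3): [0.9797 0.1528 -0.1300; -0.1096 0.9504 0.2911; 0.1681 -0.2709 0.9478]
after S2 (compose_so3): [0.2606 -0.8505 0.4569; -0.8552 0.0162 0.5180; -0.4479 -0.5258 -0.7231]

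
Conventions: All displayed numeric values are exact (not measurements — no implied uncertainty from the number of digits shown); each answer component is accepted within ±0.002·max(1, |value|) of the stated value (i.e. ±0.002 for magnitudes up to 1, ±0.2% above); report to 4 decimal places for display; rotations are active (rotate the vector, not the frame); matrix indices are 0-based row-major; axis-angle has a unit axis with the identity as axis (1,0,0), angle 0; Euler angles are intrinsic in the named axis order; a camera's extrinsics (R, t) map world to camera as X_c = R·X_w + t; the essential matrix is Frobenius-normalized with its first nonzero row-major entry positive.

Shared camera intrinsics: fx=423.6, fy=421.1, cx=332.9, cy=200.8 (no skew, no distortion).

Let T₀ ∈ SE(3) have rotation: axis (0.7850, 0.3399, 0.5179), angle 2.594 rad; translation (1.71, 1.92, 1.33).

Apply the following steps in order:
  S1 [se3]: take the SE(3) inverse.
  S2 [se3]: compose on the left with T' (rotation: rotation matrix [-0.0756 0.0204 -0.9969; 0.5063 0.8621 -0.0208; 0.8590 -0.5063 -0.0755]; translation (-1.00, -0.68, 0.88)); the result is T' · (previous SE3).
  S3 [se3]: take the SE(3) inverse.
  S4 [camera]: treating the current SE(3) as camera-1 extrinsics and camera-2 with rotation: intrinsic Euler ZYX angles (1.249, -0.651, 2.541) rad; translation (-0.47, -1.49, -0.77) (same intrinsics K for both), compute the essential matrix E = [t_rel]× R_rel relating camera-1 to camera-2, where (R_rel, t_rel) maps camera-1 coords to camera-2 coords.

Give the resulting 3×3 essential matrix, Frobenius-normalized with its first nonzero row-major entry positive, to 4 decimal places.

matrix = [0.1078 -0.1584 0.1093; 0.3202 0.5869 -0.1972; -0.5954 0.1968 -0.2689]

after S1 (invert_se3): R=[0.2886 0.7643 0.5767; 0.2250 -0.6396 0.7351; 0.9306 -0.0824 -0.3565], t=(-2.7279, -0.1343, -0.9590)
after S2 (compose_se3): R=[-0.9450 0.0113 0.3268; 0.3207 -0.1627 0.9331; 0.0637 0.9866 0.1501], t=(0.1596, -2.1570, -1.3230)
after S3 (invert_se3): R=[-0.9450 0.3207 0.0637; 0.0113 -0.1627 0.9866; 0.3268 0.9331 0.1501], t=(0.9270, 0.9524, 2.1592)
after S4 (essential): [0.1078 -0.1584 0.1093; 0.3202 0.5869 -0.1972; -0.5954 0.1968 -0.2689]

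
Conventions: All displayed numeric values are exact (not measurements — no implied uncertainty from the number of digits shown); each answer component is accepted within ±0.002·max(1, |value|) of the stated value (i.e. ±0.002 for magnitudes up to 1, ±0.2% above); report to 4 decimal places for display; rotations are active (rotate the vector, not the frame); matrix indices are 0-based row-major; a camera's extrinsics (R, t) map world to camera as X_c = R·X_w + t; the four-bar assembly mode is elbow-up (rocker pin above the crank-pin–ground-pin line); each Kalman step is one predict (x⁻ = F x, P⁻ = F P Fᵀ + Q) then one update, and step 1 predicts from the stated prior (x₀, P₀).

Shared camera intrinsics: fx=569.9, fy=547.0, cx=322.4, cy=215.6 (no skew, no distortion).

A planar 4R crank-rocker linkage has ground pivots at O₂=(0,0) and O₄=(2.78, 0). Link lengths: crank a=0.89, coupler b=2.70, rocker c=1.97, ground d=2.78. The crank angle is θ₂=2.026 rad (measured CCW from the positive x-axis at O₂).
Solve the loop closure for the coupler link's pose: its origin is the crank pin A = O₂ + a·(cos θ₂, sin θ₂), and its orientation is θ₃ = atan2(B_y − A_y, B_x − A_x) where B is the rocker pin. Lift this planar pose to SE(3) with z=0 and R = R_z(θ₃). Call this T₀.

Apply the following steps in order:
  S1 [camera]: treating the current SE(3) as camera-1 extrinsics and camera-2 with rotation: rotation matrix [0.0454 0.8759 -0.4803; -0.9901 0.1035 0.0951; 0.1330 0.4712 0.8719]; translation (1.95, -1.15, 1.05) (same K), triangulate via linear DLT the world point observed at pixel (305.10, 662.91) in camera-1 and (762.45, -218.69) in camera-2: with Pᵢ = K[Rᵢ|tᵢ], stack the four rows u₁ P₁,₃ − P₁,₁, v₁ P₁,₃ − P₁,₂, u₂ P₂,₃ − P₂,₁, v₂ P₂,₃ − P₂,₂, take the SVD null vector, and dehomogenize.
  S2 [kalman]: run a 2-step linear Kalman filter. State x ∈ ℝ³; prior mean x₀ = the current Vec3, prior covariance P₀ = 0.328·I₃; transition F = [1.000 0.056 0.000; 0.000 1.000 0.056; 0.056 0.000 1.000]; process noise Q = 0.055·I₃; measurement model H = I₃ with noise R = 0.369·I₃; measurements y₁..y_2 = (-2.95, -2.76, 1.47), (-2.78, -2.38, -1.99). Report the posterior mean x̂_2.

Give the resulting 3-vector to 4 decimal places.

result = (-2.0468, -1.8870, -0.1957)

source (fourbar_fk): coupler pose = R=[0.9215 -0.3883 0.0000; 0.3883 0.9215 0.0000; 0.0000 0.0000 1.0000], t=(-0.3913, 0.7994, 0.0000)
after S1 (triangulate): (0.3037, -0.2185, 0.8755)
after S2 (kf_track): (-2.0468, -1.8870, -0.1957)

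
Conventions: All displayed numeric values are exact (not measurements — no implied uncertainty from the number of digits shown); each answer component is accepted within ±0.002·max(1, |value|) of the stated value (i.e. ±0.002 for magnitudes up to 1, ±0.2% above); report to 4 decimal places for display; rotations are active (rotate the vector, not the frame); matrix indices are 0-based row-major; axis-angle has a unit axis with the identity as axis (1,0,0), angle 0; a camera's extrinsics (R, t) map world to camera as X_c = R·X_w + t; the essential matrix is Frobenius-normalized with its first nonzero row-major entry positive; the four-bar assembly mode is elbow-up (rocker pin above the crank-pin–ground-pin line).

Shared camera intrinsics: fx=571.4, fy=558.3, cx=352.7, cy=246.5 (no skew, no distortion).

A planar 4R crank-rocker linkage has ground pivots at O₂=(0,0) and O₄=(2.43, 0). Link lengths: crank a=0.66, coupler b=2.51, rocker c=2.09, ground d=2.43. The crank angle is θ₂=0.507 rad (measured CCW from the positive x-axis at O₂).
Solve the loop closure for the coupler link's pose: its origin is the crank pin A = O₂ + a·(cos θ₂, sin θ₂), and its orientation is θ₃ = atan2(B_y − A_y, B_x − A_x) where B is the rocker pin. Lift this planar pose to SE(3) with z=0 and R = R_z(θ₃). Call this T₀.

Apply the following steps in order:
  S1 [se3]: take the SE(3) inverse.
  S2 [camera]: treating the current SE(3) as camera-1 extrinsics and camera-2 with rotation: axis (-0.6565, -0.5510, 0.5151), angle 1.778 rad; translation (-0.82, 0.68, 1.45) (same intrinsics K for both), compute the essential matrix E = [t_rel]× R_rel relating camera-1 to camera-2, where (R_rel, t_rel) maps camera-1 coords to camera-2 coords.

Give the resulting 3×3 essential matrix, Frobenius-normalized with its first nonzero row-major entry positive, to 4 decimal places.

matrix = [0.6438 0.1297 0.0821; 0.0696 0.3198 0.4033; 0.2781 -0.2658 -0.3797]

source (fourbar_fk): coupler pose = R=[0.7097 -0.7045 0.0000; 0.7045 0.7097 0.0000; 0.0000 0.0000 1.0000], t=(0.5770, 0.3205, 0.0000)
after S1 (invert_se3): R=[0.7097 0.7045 0.0000; -0.7045 0.7097 0.0000; 0.0000 0.0000 1.0000], t=(-0.6353, 0.1790, 0.0000)
after S2 (essential): [0.6438 0.1297 0.0821; 0.0696 0.3198 0.4033; 0.2781 -0.2658 -0.3797]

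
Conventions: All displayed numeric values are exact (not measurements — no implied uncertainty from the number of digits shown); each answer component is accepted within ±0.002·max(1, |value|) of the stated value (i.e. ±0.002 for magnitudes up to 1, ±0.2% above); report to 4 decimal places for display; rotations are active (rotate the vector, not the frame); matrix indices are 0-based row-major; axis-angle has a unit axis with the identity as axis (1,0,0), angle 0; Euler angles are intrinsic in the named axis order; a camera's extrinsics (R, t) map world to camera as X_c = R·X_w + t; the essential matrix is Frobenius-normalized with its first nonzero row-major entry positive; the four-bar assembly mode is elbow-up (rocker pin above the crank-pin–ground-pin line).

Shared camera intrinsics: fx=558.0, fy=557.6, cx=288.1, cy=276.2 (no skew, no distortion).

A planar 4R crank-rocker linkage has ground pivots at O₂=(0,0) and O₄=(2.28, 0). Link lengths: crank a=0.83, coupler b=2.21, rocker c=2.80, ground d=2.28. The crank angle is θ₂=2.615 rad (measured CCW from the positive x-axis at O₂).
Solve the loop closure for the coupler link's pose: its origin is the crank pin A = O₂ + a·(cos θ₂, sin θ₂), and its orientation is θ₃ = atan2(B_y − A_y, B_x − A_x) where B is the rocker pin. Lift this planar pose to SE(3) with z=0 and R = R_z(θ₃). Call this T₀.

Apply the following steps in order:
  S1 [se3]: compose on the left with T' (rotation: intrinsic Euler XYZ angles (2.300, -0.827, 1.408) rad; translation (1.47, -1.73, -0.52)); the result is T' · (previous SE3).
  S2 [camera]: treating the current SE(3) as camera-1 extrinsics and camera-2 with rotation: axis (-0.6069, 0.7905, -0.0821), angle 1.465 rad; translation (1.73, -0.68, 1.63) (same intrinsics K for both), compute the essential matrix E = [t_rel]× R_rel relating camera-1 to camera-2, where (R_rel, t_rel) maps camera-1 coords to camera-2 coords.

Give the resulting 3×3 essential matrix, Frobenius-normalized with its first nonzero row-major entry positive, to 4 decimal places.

source (fourbar_fk): coupler pose = R=[0.5814 -0.8136 0.0000; 0.8136 0.5814 0.0000; 0.0000 0.0000 1.0000], t=(-0.7176, 0.4172, 0.0000)
after S1 (compose_se3): R=[-0.4798 -0.4778 -0.7359; -0.0813 0.8593 -0.5049; 0.8736 -0.1824 -0.4511], t=(1.1125, -1.0136, -0.7387)
after S2 (essential): [0.1005 -0.0951 -0.0858; 0.3993 -0.3959 -0.3967; 0.4323 -0.1096 0.5486]

matrix = [0.1005 -0.0951 -0.0858; 0.3993 -0.3959 -0.3967; 0.4323 -0.1096 0.5486]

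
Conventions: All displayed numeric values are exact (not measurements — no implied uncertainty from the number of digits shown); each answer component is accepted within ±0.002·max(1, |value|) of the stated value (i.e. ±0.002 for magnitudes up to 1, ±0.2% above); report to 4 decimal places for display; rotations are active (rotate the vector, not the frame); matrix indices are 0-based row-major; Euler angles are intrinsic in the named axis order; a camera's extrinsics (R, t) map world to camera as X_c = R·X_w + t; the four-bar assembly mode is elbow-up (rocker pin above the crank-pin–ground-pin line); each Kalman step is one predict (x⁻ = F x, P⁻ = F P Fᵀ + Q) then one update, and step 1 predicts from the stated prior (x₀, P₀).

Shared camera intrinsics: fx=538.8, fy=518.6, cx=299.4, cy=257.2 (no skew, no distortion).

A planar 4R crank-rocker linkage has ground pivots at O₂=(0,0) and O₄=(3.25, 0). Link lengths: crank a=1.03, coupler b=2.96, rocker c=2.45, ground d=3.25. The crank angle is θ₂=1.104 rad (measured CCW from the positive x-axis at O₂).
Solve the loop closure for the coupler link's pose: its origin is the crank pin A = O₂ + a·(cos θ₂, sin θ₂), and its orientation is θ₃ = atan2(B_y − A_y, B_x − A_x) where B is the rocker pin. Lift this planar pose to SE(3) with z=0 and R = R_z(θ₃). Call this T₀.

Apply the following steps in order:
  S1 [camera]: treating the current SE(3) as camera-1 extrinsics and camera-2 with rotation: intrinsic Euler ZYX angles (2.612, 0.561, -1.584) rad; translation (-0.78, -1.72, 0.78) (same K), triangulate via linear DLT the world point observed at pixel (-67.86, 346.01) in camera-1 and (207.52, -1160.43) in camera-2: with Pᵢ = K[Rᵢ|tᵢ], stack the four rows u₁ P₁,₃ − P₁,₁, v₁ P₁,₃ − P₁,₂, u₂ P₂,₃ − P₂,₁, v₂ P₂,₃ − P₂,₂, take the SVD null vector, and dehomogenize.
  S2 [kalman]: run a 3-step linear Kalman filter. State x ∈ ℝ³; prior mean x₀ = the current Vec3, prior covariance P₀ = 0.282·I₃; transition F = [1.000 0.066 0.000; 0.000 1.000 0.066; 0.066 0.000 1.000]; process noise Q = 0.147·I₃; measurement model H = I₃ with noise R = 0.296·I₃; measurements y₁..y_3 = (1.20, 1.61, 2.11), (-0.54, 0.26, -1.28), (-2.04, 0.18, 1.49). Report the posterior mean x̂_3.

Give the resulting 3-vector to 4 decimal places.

source (fourbar_fk): coupler pose = R=[0.8585 -0.5128 0.0000; 0.5128 0.8585 0.0000; 0.0000 0.0000 1.0000], t=(0.4635, 0.9198, 0.0000)
after S1 (triangulate): (-1.6842, 0.2613, 1.6378)
after S2 (kf_track): (-1.1323, 0.4379, 0.8318)

result = (-1.1323, 0.4379, 0.8318)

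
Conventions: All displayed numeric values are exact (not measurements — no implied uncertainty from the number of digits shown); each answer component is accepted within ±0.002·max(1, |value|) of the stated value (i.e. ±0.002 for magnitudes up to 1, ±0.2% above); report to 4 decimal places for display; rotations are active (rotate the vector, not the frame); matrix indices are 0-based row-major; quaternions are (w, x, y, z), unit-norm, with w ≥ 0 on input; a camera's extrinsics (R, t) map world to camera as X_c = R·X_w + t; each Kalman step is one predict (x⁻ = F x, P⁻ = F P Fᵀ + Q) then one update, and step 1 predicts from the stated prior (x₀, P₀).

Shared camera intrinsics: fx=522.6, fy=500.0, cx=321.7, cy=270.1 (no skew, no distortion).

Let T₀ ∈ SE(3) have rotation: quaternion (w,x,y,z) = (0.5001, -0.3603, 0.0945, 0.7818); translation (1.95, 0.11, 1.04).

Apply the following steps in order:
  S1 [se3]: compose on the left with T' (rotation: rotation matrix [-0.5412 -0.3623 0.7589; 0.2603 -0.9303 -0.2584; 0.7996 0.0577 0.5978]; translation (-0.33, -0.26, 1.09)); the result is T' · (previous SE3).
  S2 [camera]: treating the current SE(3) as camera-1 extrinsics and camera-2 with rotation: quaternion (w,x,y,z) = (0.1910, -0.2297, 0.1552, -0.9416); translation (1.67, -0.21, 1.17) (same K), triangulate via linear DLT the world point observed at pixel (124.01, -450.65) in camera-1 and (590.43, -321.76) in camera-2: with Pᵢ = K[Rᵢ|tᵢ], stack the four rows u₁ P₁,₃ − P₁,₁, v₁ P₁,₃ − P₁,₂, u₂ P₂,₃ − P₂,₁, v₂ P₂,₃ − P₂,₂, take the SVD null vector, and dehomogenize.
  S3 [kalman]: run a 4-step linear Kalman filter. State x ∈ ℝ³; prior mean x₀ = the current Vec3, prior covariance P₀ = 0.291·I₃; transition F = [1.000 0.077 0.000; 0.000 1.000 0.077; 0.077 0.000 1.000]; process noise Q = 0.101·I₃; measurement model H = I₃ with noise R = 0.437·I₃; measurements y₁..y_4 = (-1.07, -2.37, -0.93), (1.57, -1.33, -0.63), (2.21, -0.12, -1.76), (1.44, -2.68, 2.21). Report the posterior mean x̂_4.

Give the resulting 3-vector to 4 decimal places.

after S1 (compose_se3): R=[-0.6278 0.4733 0.6180; -0.5566 0.2820 -0.7814; -0.5441 -0.8345 0.0864], t=(-0.6360, -0.1235, 3.2772)
after S2 (triangulate): (1.8494, 1.5405, 1.0685)
after S3 (kf_track): (1.3681, -1.3244, 0.4337)

result = (1.3681, -1.3244, 0.4337)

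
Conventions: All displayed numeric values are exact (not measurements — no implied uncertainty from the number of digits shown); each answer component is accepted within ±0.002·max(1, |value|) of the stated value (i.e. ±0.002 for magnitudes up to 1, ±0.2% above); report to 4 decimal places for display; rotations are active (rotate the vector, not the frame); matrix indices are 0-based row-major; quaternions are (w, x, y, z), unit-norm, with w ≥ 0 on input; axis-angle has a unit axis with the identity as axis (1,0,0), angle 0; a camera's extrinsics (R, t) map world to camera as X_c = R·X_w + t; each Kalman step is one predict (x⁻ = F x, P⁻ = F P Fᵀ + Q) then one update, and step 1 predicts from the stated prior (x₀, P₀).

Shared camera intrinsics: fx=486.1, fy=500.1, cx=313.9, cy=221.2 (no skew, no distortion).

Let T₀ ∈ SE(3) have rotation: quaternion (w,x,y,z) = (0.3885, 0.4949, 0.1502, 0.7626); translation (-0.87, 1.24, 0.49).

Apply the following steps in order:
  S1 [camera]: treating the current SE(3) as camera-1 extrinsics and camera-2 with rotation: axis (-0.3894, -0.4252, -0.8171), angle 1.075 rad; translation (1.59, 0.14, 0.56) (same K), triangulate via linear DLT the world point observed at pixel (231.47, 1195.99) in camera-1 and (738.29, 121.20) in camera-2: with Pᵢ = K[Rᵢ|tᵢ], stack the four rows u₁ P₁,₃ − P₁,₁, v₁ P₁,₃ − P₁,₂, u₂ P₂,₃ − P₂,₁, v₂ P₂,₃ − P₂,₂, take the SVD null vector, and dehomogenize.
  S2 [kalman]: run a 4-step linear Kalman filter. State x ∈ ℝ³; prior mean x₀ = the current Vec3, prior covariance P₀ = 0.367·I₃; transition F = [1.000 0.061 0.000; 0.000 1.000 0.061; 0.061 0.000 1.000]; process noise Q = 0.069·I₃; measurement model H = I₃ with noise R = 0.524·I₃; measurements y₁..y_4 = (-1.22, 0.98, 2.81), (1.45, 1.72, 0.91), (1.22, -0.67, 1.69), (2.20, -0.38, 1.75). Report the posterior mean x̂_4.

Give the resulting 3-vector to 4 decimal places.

result = (1.2337, 0.2430, 1.6473)

after S1 (triangulate): (0.9194, -0.5201, 0.7388)
after S2 (kf_track): (1.2337, 0.2430, 1.6473)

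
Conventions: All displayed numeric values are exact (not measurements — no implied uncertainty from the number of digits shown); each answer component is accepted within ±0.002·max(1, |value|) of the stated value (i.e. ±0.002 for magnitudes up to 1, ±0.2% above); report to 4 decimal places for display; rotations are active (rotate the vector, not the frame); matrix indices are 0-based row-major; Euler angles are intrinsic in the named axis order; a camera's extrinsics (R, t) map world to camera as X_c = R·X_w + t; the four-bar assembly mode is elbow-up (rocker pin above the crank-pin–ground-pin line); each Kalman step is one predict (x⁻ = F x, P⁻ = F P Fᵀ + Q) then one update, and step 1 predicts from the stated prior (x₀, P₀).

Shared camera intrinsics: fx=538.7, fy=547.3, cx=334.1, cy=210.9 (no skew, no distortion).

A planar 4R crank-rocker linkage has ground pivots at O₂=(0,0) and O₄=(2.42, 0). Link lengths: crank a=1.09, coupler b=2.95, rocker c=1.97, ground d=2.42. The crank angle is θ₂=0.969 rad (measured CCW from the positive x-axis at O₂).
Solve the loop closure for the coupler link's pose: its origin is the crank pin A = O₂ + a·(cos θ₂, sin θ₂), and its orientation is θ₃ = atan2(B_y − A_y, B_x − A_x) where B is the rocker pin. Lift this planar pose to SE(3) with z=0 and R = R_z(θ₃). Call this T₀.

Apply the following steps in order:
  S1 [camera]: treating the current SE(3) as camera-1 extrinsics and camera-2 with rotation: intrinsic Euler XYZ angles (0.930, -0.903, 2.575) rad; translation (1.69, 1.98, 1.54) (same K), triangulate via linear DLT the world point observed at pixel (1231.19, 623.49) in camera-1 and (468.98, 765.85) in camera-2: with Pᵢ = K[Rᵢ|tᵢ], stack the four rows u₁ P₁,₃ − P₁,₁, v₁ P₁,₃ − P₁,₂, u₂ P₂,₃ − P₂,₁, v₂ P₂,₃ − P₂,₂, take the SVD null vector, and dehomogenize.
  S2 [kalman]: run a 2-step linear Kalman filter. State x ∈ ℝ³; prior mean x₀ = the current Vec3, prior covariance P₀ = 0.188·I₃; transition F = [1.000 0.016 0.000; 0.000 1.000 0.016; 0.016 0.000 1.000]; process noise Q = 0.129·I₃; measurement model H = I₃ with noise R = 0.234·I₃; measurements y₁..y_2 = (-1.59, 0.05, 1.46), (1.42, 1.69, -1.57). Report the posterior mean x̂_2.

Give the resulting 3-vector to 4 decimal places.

result = (0.5031, 0.8328, -0.2360)

source (fourbar_fk): coupler pose = R=[0.9652 -0.2617 0.0000; 0.2617 0.9652 0.0000; 0.0000 0.0000 1.0000], t=(0.6171, 0.8985, 0.0000)
after S1 (triangulate): (0.9262, -0.4216, 0.9736)
after S2 (kf_track): (0.5031, 0.8328, -0.2360)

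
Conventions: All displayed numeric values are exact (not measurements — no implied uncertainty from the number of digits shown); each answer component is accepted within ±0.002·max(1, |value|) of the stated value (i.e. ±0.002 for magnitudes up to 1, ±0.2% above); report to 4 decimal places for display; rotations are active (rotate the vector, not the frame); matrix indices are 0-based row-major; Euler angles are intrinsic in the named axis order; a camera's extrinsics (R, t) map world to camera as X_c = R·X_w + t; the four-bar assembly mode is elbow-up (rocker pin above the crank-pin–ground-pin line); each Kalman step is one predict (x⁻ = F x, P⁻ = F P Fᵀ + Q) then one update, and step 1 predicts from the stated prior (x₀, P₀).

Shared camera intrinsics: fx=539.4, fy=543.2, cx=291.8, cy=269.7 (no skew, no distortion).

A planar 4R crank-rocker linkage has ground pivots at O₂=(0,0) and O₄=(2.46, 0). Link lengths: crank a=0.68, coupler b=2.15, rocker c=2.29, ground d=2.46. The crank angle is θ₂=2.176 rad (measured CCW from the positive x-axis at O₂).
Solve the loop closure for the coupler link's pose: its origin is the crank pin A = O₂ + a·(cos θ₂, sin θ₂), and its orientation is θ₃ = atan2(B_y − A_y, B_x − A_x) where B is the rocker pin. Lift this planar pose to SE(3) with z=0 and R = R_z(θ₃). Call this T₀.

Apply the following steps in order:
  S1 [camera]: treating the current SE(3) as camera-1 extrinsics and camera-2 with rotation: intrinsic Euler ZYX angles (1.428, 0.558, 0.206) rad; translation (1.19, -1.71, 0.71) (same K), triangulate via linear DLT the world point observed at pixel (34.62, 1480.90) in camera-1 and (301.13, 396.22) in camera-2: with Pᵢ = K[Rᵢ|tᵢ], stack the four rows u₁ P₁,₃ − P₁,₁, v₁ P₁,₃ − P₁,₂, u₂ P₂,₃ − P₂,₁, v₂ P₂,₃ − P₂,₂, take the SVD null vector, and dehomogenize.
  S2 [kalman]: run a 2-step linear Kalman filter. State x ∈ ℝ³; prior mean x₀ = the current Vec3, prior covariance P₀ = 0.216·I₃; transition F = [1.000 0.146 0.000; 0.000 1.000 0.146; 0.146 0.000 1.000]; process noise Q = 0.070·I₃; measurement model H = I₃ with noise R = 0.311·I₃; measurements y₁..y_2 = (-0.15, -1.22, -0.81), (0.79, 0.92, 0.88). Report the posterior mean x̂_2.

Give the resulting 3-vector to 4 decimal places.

result = (0.7165, 0.6015, 0.5559)

source (fourbar_fk): coupler pose = R=[0.7637 -0.6456 0.0000; 0.6456 0.7637 0.0000; 0.0000 0.0000 1.0000], t=(-0.3869, 0.5592, 0.0000)
after S1 (triangulate): (1.2184, 1.7236, 1.1939)
after S2 (kf_track): (0.7165, 0.6015, 0.5559)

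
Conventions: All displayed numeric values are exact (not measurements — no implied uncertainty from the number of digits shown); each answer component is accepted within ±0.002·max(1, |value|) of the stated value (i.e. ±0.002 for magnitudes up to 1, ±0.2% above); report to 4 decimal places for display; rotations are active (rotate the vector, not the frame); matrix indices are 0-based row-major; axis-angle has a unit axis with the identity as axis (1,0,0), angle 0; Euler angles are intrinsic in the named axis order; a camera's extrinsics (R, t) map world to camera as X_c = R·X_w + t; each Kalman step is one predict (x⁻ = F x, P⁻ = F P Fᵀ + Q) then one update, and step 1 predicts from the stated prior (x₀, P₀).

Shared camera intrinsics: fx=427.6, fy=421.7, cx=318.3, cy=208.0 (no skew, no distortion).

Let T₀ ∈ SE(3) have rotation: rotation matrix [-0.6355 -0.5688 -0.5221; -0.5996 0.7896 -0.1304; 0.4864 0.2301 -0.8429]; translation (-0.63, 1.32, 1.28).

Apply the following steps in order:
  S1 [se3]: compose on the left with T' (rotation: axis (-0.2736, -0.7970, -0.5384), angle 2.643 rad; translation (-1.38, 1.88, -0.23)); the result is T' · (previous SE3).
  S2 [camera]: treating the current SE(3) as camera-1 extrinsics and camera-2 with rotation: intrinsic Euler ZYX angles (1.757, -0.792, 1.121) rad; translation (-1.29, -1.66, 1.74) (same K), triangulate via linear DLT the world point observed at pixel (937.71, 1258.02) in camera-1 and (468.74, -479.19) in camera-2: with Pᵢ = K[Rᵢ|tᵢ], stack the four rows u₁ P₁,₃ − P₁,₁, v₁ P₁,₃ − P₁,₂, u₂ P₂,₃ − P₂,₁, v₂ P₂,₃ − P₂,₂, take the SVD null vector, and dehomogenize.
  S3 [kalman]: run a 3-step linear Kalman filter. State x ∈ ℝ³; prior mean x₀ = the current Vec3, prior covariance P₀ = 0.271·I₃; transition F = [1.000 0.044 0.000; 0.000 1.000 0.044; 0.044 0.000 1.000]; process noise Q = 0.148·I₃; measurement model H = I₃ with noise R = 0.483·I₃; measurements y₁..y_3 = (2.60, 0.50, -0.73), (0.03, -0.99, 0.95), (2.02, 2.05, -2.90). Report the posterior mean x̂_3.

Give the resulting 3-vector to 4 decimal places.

after S1 (compose_se3): R=[0.0180 0.9223 0.3862; 0.1702 0.3778 -0.9101; -0.9852 0.0821 -0.1502], t=(-0.1685, 3.3990, -0.1805)
after S2 (triangulate): (-1.0809, 0.3292, 1.9954)
after S3 (kf_track): (1.0507, 0.7861, -0.7195)

result = (1.0507, 0.7861, -0.7195)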